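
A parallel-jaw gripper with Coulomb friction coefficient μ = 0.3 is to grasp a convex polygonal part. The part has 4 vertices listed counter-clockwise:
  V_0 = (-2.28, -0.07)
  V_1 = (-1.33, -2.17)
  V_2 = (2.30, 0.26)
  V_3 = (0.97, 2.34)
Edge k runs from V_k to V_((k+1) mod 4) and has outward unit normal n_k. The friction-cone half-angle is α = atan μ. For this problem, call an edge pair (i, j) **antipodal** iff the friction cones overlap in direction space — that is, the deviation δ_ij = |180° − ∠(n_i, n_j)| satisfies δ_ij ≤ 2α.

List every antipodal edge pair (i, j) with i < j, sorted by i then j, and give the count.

count = 2; pairs: (0,2), (1,3)

α = atan 0.3 = 16.70°;  2α = 33.40°
n_0 = (-0.9111, -0.4122)
n_1 = (+0.5563, -0.8310)
n_2 = (+0.8425, +0.5387)
n_3 = (-0.5956, +0.8033)
  (0,1): δ = 80.54°  ·
  (0,2): δ = 8.25°  ✓
  (0,3): δ = 102.22°  ·
  (1,2): δ = 91.20°  ·
  (1,3): δ = 2.76°  ✓
  (2,3): δ = 86.04°  ·
antipodal pairs: 2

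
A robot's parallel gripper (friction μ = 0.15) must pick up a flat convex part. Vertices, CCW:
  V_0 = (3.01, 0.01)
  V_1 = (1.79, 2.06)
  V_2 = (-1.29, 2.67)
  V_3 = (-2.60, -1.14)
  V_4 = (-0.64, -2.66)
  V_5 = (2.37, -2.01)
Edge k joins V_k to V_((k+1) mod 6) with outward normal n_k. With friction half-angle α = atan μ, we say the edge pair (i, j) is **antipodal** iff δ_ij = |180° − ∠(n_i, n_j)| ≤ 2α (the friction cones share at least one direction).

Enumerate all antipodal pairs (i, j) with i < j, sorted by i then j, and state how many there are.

α = atan 0.15 = 8.53°;  2α = 17.06°
n_0 = (+0.8593, +0.5114)
n_1 = (+0.1943, +0.9809)
n_2 = (-0.9457, +0.3251)
n_3 = (-0.6128, -0.7902)
n_4 = (+0.2111, -0.9775)
n_5 = (+0.9533, -0.3020)
  (0,1): δ = 131.96°  ·
  (0,2): δ = 49.73°  ·
  (0,3): δ = 21.45°  ·
  (0,4): δ = 71.43°  ·
  (0,5): δ = 131.66°  ·
  (1,2): δ = 97.77°  ·
  (1,3): δ = 26.59°  ·
  (1,4): δ = 23.39°  ·
  (1,5): δ = 83.62°  ·
  (2,3): δ = 108.82°  ·
  (2,4): δ = 58.84°  ·
  (2,5): δ = 1.39°  ✓
  (3,4): δ = 130.02°  ·
  (3,5): δ = 69.79°  ·
  (4,5): δ = 119.77°  ·
antipodal pairs: 1

count = 1; pairs: (2,5)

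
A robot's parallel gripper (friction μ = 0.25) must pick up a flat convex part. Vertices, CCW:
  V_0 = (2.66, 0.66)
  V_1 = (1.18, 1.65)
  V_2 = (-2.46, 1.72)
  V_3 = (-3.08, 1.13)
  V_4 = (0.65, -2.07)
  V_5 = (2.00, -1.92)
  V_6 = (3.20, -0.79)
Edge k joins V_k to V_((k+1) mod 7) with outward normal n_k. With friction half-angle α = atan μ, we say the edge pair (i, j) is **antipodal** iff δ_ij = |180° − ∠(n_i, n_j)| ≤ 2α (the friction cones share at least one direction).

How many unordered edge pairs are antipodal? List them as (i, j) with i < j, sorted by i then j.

α = atan 0.25 = 14.04°;  2α = 28.07°
n_0 = (+0.5560, +0.8312)
n_1 = (+0.0192, +0.9998)
n_2 = (-0.6894, +0.7244)
n_3 = (-0.6511, -0.7590)
n_4 = (+0.1104, -0.9939)
n_5 = (+0.6856, -0.7280)
n_6 = (+0.9371, +0.3490)
  (0,1): δ = 147.32°  ·
  (0,2): δ = 102.64°  ·
  (0,3): δ = 6.85°  ✓
  (0,4): δ = 40.12°  ·
  (0,5): δ = 77.06°  ·
  (0,6): δ = 144.21°  ·
  (1,2): δ = 135.32°  ·
  (1,3): δ = 39.52°  ·
  (1,4): δ = 7.44°  ✓
  (1,5): δ = 44.38°  ·
  (1,6): δ = 111.53°  ·
  (2,3): δ = 84.21°  ·
  (2,4): δ = 37.24°  ·
  (2,5): δ = 0.30°  ✓
  (2,6): δ = 66.85°  ·
  (3,4): δ = 133.03°  ·
  (3,5): δ = 96.09°  ·
  (3,6): δ = 28.95°  ·
  (4,5): δ = 143.06°  ·
  (4,6): δ = 75.91°  ·
  (5,6): δ = 112.85°  ·
antipodal pairs: 3

count = 3; pairs: (0,3), (1,4), (2,5)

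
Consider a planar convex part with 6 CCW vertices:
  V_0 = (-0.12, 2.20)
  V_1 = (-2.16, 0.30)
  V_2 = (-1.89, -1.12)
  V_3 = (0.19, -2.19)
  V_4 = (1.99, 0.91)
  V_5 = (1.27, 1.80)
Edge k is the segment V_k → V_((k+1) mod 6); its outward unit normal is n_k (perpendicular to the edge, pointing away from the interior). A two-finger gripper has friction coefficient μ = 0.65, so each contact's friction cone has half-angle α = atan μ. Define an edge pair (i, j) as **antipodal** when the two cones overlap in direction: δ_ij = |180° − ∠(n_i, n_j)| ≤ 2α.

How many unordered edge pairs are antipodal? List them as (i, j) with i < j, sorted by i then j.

α = atan 0.65 = 33.02°;  2α = 66.05°
n_0 = (-0.6816, +0.7318)
n_1 = (-0.9824, -0.1868)
n_2 = (-0.4574, -0.8892)
n_3 = (+0.8648, -0.5021)
n_4 = (+0.7774, +0.6289)
n_5 = (+0.2765, +0.9610)
  (0,1): δ = 122.20°  ·
  (0,2): δ = 70.19°  ·
  (0,3): δ = 16.89°  ✓
  (0,4): δ = 86.01°  ·
  (0,5): δ = 120.98°  ·
  (1,2): δ = 127.99°  ·
  (1,3): δ = 40.91°  ✓
  (1,4): δ = 28.21°  ✓
  (1,5): δ = 63.18°  ✓
  (2,3): δ = 92.92°  ·
  (2,4): δ = 23.81°  ✓
  (2,5): δ = 11.17°  ✓
  (3,4): δ = 110.89°  ·
  (3,5): δ = 75.91°  ·
  (4,5): δ = 145.03°  ·
antipodal pairs: 6

count = 6; pairs: (0,3), (1,3), (1,4), (1,5), (2,4), (2,5)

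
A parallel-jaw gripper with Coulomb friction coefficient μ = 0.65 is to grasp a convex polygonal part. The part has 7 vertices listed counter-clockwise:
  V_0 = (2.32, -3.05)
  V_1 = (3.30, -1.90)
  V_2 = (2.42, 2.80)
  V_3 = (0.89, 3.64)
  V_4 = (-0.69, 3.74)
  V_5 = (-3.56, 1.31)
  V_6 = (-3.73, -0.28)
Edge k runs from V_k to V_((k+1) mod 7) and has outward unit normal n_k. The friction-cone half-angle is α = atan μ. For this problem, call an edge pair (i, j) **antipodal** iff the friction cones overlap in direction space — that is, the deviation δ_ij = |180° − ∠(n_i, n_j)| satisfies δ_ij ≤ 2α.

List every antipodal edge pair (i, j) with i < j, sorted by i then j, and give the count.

count = 9; pairs: (0,3), (0,4), (0,5), (1,4), (1,5), (1,6), (2,6), (3,6), (4,6)

α = atan 0.65 = 33.02°;  2α = 66.05°
n_0 = (+0.7611, -0.6486)
n_1 = (+0.9829, +0.1840)
n_2 = (+0.4813, +0.8766)
n_3 = (+0.0632, +0.9980)
n_4 = (-0.6462, +0.7632)
n_5 = (-0.9943, +0.1063)
n_6 = (-0.4163, -0.9092)
  (0,1): δ = 128.96°  ·
  (0,2): δ = 78.33°  ·
  (0,3): δ = 53.18°  ✓
  (0,4): δ = 9.31°  ✓
  (0,5): δ = 34.33°  ✓
  (0,6): δ = 105.84°  ·
  (1,2): δ = 129.37°  ·
  (1,3): δ = 104.23°  ·
  (1,4): δ = 60.35°  ✓
  (1,5): δ = 16.71°  ✓
  (1,6): δ = 54.79°  ✓
  (2,3): δ = 154.85°  ·
  (2,4): δ = 110.98°  ·
  (2,5): δ = 67.34°  ·
  (2,6): δ = 4.17°  ✓
  (3,4): δ = 136.12°  ·
  (3,5): δ = 92.48°  ·
  (3,6): δ = 20.98°  ✓
  (4,5): δ = 136.36°  ·
  (4,6): δ = 64.85°  ✓
  (5,6): δ = 108.50°  ·
antipodal pairs: 9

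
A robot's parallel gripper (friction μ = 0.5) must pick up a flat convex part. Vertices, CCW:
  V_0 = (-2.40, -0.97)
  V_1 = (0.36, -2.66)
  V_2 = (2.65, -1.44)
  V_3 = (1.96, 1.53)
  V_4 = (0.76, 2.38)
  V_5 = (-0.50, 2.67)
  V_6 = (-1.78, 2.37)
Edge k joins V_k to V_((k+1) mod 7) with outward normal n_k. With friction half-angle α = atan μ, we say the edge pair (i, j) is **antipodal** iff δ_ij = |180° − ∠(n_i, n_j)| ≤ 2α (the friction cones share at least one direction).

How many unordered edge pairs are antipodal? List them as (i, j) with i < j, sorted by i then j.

α = atan 0.5 = 26.57°;  2α = 53.13°
n_0 = (-0.5222, -0.8528)
n_1 = (+0.4702, -0.8826)
n_2 = (+0.9741, +0.2263)
n_3 = (+0.5780, +0.8160)
n_4 = (+0.2243, +0.9745)
n_5 = (-0.2282, +0.9736)
n_6 = (-0.9832, +0.1825)
  (0,1): δ = 120.47°  ·
  (0,2): δ = 45.44°  ✓
  (0,3): δ = 3.83°  ✓
  (0,4): δ = 18.52°  ✓
  (0,5): δ = 44.67°  ✓
  (0,6): δ = 110.96°  ·
  (1,2): δ = 104.97°  ·
  (1,3): δ = 63.36°  ·
  (1,4): δ = 41.01°  ✓
  (1,5): δ = 14.86°  ✓
  (1,6): δ = 51.44°  ✓
  (2,3): δ = 138.39°  ·
  (2,4): δ = 116.04°  ·
  (2,5): δ = 89.89°  ·
  (2,6): δ = 23.60°  ✓
  (3,4): δ = 157.65°  ·
  (3,5): δ = 131.50°  ·
  (3,6): δ = 65.20°  ·
  (4,5): δ = 153.85°  ·
  (4,6): δ = 87.55°  ·
  (5,6): δ = 113.71°  ·
antipodal pairs: 8

count = 8; pairs: (0,2), (0,3), (0,4), (0,5), (1,4), (1,5), (1,6), (2,6)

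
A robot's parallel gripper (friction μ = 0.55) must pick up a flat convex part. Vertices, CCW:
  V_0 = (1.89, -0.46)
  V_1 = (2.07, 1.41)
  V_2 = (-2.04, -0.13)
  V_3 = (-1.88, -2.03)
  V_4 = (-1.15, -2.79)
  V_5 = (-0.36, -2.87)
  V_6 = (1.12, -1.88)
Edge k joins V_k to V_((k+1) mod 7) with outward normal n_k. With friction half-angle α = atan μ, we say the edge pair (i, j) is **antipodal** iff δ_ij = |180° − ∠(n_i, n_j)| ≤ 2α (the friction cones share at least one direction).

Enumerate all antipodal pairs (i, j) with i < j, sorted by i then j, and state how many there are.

α = atan 0.55 = 28.81°;  2α = 57.62°
n_0 = (+0.9954, -0.0958)
n_1 = (-0.3509, +0.9364)
n_2 = (-0.9965, -0.0839)
n_3 = (-0.7212, -0.6927)
n_4 = (-0.1008, -0.9949)
n_5 = (+0.5560, -0.8312)
n_6 = (+0.8791, -0.4767)
  (0,1): δ = 63.96°  ·
  (0,2): δ = 10.31°  ✓
  (0,3): δ = 49.34°  ✓
  (0,4): δ = 89.72°  ·
  (0,5): δ = 129.28°  ·
  (0,6): δ = 157.03°  ·
  (1,2): δ = 105.73°  ·
  (1,3): δ = 66.69°  ·
  (1,4): δ = 26.32°  ✓
  (1,5): δ = 13.24°  ✓
  (1,6): δ = 40.99°  ✓
  (2,3): δ = 140.97°  ·
  (2,4): δ = 100.60°  ·
  (2,5): δ = 61.03°  ·
  (2,6): δ = 33.28°  ✓
  (3,4): δ = 139.63°  ·
  (3,5): δ = 100.07°  ·
  (3,6): δ = 72.32°  ·
  (4,5): δ = 140.44°  ·
  (4,6): δ = 112.69°  ·
  (5,6): δ = 152.25°  ·
antipodal pairs: 6

count = 6; pairs: (0,2), (0,3), (1,4), (1,5), (1,6), (2,6)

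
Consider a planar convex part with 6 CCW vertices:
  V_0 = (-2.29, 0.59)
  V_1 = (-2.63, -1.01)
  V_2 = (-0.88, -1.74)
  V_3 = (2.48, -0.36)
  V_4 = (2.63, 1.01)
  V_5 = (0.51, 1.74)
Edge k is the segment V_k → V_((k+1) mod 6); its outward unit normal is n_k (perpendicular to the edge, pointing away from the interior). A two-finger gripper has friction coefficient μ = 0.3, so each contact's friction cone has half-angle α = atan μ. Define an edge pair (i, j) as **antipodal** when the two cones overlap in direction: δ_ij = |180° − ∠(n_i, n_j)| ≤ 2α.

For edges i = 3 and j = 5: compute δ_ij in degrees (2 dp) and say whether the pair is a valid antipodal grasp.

δ = 61.42°, invalid

α = atan 0.3 = 16.70°;  2α = 33.40°
edge 3: e_3 = (+0.15, +1.37);  n_3 = (+0.9941, -0.1088)
edge 5: e_5 = (-2.80, -1.15);  n_5 = (-0.3799, +0.9250)
∠(n_3, n_5) = 118.58°
δ = |180° − 118.58°| = 61.42°
61.42° > 2α = 33.40°  →  invalid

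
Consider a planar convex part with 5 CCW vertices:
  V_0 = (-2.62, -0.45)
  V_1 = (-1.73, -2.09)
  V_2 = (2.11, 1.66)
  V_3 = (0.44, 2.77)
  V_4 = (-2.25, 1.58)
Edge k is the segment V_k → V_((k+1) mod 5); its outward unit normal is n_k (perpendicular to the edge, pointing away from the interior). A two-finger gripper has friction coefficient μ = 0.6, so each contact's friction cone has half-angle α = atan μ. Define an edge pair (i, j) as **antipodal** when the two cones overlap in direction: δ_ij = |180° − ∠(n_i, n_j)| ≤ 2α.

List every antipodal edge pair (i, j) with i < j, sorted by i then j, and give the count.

count = 3; pairs: (0,2), (1,3), (1,4)

α = atan 0.6 = 30.96°;  2α = 61.93°
n_0 = (-0.8789, -0.4770)
n_1 = (+0.6987, -0.7154)
n_2 = (+0.5535, +0.8328)
n_3 = (-0.4046, +0.9145)
n_4 = (-0.9838, +0.1793)
  (0,1): δ = 74.17°  ·
  (0,2): δ = 27.90°  ✓
  (0,3): δ = 85.38°  ·
  (0,4): δ = 141.18°  ·
  (1,2): δ = 77.93°  ·
  (1,3): δ = 20.46°  ✓
  (1,4): δ = 35.35°  ✓
  (2,3): δ = 122.53°  ·
  (2,4): δ = 66.72°  ·
  (3,4): δ = 124.19°  ·
antipodal pairs: 3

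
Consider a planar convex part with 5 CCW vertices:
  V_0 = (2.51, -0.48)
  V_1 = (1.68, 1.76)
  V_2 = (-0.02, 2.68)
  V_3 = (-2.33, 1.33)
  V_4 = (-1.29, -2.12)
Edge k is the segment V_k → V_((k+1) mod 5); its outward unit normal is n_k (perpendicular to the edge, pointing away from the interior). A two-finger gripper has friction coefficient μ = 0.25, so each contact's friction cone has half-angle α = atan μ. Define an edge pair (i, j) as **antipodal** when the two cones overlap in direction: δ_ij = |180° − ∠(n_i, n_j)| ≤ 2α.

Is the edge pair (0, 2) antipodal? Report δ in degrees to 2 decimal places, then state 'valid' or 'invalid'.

δ = 80.03°, invalid

α = atan 0.25 = 14.04°;  2α = 28.07°
edge 0: e_0 = (-0.83, +2.24);  n_0 = (+0.9377, +0.3475)
edge 2: e_2 = (-2.31, -1.35);  n_2 = (-0.5046, +0.8634)
∠(n_0, n_2) = 99.97°
δ = |180° − 99.97°| = 80.03°
80.03° > 2α = 28.07°  →  invalid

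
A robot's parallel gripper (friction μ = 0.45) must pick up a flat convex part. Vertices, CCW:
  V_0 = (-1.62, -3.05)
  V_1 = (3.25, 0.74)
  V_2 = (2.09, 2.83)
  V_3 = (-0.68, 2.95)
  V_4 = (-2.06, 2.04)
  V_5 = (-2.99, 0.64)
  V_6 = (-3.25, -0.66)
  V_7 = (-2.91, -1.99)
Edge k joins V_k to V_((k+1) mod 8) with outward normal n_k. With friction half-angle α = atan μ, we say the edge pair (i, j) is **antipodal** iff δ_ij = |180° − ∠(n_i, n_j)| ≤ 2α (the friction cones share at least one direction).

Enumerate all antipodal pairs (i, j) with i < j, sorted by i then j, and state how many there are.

count = 8; pairs: (0,2), (0,3), (0,4), (0,5), (1,5), (1,6), (1,7), (2,7)

α = atan 0.45 = 24.23°;  2α = 48.46°
n_0 = (+0.6142, -0.7892)
n_1 = (+0.8744, +0.4853)
n_2 = (+0.0433, +0.9991)
n_3 = (-0.5505, +0.8348)
n_4 = (-0.8330, +0.5533)
n_5 = (-0.9806, +0.1961)
n_6 = (-0.9688, -0.2477)
n_7 = (-0.6349, -0.7726)
  (0,1): δ = 98.86°  ·
  (0,2): δ = 40.37°  ✓
  (0,3): δ = 4.49°  ✓
  (0,4): δ = 18.51°  ✓
  (0,5): δ = 40.80°  ✓
  (0,6): δ = 66.45°  ·
  (0,7): δ = 102.70°  ·
  (1,2): δ = 121.51°  ·
  (1,3): δ = 85.63°  ·
  (1,4): δ = 62.63°  ·
  (1,5): δ = 40.34°  ✓
  (1,6): δ = 14.69°  ✓
  (1,7): δ = 21.56°  ✓
  (2,3): δ = 144.12°  ·
  (2,4): δ = 121.11°  ·
  (2,5): δ = 98.83°  ·
  (2,6): δ = 73.18°  ·
  (2,7): δ = 36.93°  ✓
  (3,4): δ = 157.00°  ·
  (3,5): δ = 134.71°  ·
  (3,6): δ = 109.06°  ·
  (3,7): δ = 72.81°  ·
  (4,5): δ = 157.71°  ·
  (4,6): δ = 132.06°  ·
  (4,7): δ = 95.81°  ·
  (5,6): δ = 154.35°  ·
  (5,7): δ = 118.10°  ·
  (6,7): δ = 143.75°  ·
antipodal pairs: 8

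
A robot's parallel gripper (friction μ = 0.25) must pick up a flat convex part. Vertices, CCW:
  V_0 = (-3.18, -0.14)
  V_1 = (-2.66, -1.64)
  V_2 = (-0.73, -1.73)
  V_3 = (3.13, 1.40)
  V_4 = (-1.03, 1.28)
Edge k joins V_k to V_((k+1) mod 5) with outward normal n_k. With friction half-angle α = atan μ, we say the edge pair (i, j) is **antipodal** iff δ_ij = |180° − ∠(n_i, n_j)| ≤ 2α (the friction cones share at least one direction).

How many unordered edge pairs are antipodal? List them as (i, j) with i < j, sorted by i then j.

α = atan 0.25 = 14.04°;  2α = 28.07°
n_0 = (-0.9448, -0.3275)
n_1 = (-0.0466, -0.9989)
n_2 = (+0.6298, -0.7767)
n_3 = (-0.0288, +0.9996)
n_4 = (-0.5511, +0.8344)
  (0,1): δ = 111.79°  ·
  (0,2): δ = 70.08°  ·
  (0,3): δ = 72.53°  ·
  (0,4): δ = 104.32°  ·
  (1,2): δ = 138.29°  ·
  (1,3): δ = 4.32°  ✓
  (1,4): δ = 36.11°  ·
  (2,3): δ = 37.39°  ·
  (2,4): δ = 5.59°  ✓
  (3,4): δ = 148.21°  ·
antipodal pairs: 2

count = 2; pairs: (1,3), (2,4)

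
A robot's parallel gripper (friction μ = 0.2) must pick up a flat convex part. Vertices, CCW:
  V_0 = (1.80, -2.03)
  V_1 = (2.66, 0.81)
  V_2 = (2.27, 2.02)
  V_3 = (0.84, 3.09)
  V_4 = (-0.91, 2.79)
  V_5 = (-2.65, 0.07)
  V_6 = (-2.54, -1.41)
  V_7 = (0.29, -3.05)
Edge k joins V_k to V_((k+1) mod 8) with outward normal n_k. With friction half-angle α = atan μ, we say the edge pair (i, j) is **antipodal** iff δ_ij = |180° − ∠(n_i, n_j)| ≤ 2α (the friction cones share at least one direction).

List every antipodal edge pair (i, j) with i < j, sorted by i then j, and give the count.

count = 4; pairs: (0,4), (0,5), (1,5), (2,6)

α = atan 0.2 = 11.31°;  2α = 22.62°
n_0 = (+0.9571, -0.2898)
n_1 = (+0.9518, +0.3068)
n_2 = (+0.5991, +0.8007)
n_3 = (-0.1690, +0.9856)
n_4 = (-0.8424, +0.5389)
n_5 = (-0.9972, -0.0741)
n_6 = (-0.5014, -0.8652)
n_7 = (+0.5598, -0.8287)
  (0,1): δ = 145.29°  ·
  (0,2): δ = 109.96°  ·
  (0,3): δ = 63.43°  ·
  (0,4): δ = 15.76°  ✓
  (0,5): δ = 21.10°  ✓
  (0,6): δ = 76.75°  ·
  (0,7): δ = 140.89°  ·
  (1,2): δ = 144.67°  ·
  (1,3): δ = 98.14°  ·
  (1,4): δ = 50.47°  ·
  (1,5): δ = 13.61°  ✓
  (1,6): δ = 42.04°  ·
  (1,7): δ = 106.17°  ·
  (2,3): δ = 133.47°  ·
  (2,4): δ = 85.80°  ·
  (2,5): δ = 48.94°  ·
  (2,6): δ = 6.71°  ✓
  (2,7): δ = 70.84°  ·
  (3,4): δ = 132.33°  ·
  (3,5): δ = 95.48°  ·
  (3,6): δ = 39.82°  ·
  (3,7): δ = 24.31°  ·
  (4,5): δ = 143.14°  ·
  (4,6): δ = 87.49°  ·
  (4,7): δ = 23.35°  ·
  (5,6): δ = 124.34°  ·
  (5,7): δ = 60.21°  ·
  (6,7): δ = 115.87°  ·
antipodal pairs: 4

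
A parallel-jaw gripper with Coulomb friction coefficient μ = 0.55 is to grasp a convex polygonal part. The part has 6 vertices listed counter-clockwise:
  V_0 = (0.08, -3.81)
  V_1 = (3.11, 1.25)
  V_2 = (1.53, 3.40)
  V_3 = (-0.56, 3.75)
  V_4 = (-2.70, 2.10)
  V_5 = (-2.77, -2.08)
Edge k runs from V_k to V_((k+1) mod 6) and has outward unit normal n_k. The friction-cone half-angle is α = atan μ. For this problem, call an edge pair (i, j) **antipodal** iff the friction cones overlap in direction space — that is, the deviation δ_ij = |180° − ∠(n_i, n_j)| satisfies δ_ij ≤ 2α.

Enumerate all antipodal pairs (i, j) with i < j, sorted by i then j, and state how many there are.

count = 5; pairs: (0,3), (0,4), (1,4), (1,5), (2,5)

α = atan 0.55 = 28.81°;  2α = 57.62°
n_0 = (+0.8579, -0.5137)
n_1 = (+0.8058, +0.5922)
n_2 = (+0.1652, +0.9863)
n_3 = (-0.6106, +0.7919)
n_4 = (-0.9999, +0.0167)
n_5 = (-0.5189, -0.8548)
  (0,1): δ = 112.77°  ·
  (0,2): δ = 68.59°  ·
  (0,3): δ = 21.45°  ✓
  (0,4): δ = 29.95°  ✓
  (0,5): δ = 89.66°  ·
  (1,2): δ = 135.82°  ·
  (1,3): δ = 88.68°  ·
  (1,4): δ = 37.27°  ✓
  (1,5): δ = 22.43°  ✓
  (2,3): δ = 132.86°  ·
  (2,4): δ = 81.45°  ·
  (2,5): δ = 21.75°  ✓
  (3,4): δ = 128.59°  ·
  (3,5): δ = 68.89°  ·
  (4,5): δ = 120.30°  ·
antipodal pairs: 5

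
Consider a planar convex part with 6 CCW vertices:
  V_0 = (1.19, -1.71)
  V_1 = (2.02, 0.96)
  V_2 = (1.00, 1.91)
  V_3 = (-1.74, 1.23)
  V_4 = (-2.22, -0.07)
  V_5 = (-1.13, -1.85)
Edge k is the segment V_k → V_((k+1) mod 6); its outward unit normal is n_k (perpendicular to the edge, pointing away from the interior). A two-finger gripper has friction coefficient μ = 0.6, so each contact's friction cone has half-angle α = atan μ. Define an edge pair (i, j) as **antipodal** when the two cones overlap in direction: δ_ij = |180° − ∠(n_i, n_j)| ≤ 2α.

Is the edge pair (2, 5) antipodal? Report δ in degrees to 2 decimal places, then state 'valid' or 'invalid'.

α = atan 0.6 = 30.96°;  2α = 61.93°
edge 2: e_2 = (-2.74, -0.68);  n_2 = (-0.2409, +0.9706)
edge 5: e_5 = (+2.32, +0.14);  n_5 = (+0.0602, -0.9982)
∠(n_2, n_5) = 169.52°
δ = |180° − 169.52°| = 10.48°
10.48° ≤ 2α = 61.93°  →  valid

δ = 10.48°, valid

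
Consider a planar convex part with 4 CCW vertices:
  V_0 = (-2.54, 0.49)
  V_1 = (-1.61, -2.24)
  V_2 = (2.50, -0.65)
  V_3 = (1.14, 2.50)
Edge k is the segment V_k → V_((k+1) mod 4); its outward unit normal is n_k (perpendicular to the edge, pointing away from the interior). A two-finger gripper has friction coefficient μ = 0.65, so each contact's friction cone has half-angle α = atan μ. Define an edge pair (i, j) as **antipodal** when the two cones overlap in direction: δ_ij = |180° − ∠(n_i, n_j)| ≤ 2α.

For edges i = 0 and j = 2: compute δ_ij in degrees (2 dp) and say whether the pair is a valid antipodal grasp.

δ = 4.54°, valid

α = atan 0.65 = 33.02°;  2α = 66.05°
edge 0: e_0 = (+0.93, -2.73);  n_0 = (-0.9466, -0.3225)
edge 2: e_2 = (-1.36, +3.15);  n_2 = (+0.9181, +0.3964)
∠(n_0, n_2) = 175.46°
δ = |180° − 175.46°| = 4.54°
4.54° ≤ 2α = 66.05°  →  valid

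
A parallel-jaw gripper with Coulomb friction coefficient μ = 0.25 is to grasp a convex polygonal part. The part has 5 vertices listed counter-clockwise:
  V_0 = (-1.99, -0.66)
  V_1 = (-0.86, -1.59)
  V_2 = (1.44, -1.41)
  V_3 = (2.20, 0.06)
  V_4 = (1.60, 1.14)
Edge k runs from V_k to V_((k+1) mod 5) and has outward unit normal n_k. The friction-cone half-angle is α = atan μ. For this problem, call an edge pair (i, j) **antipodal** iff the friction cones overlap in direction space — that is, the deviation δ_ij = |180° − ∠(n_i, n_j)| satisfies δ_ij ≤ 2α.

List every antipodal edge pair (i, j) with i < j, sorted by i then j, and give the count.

count = 2; pairs: (0,3), (1,4)

α = atan 0.25 = 14.04°;  2α = 28.07°
n_0 = (-0.6355, -0.7721)
n_1 = (+0.0780, -0.9970)
n_2 = (+0.8883, -0.4593)
n_3 = (+0.8742, +0.4856)
n_4 = (-0.4482, +0.8939)
  (0,1): δ = 136.07°  ·
  (0,2): δ = 77.88°  ·
  (0,3): δ = 21.49°  ✓
  (0,4): δ = 66.08°  ·
  (1,2): δ = 121.81°  ·
  (1,3): δ = 65.42°  ·
  (1,4): δ = 22.15°  ✓
  (2,3): δ = 123.61°  ·
  (2,4): δ = 36.03°  ·
  (3,4): δ = 92.43°  ·
antipodal pairs: 2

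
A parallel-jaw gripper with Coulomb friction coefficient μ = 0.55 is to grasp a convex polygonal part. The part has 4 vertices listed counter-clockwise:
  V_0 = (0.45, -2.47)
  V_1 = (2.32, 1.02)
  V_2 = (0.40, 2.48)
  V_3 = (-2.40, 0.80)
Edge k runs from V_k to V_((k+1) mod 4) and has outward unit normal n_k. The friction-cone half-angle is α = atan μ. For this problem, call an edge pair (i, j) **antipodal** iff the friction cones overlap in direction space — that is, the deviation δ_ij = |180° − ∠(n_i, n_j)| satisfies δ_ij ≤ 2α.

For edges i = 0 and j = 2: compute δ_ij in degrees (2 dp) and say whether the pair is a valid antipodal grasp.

δ = 30.85°, valid

α = atan 0.55 = 28.81°;  2α = 57.62°
edge 0: e_0 = (+1.87, +3.49);  n_0 = (+0.8814, -0.4723)
edge 2: e_2 = (-2.80, -1.68);  n_2 = (-0.5145, +0.8575)
∠(n_0, n_2) = 149.15°
δ = |180° − 149.15°| = 30.85°
30.85° ≤ 2α = 57.62°  →  valid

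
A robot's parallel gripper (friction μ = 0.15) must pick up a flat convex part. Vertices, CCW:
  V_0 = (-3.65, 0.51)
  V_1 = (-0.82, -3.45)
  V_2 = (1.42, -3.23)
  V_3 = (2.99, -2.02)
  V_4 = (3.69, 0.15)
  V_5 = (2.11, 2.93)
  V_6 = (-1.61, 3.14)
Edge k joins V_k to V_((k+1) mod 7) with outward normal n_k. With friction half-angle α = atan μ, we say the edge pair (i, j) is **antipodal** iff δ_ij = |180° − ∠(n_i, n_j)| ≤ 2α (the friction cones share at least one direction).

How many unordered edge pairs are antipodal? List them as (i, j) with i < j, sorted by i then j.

count = 3; pairs: (0,4), (1,5), (2,6)

α = atan 0.15 = 8.53°;  2α = 17.06°
n_0 = (-0.8136, -0.5814)
n_1 = (+0.0977, -0.9952)
n_2 = (+0.6104, -0.7921)
n_3 = (+0.9517, -0.3070)
n_4 = (+0.8694, +0.4941)
n_5 = (+0.0564, +0.9984)
n_6 = (-0.7902, +0.6129)
  (0,1): δ = 119.94°  ·
  (0,2): δ = 87.93°  ·
  (0,3): δ = 53.43°  ·
  (0,4): δ = 5.94°  ✓
  (0,5): δ = 51.22°  ·
  (0,6): δ = 106.65°  ·
  (1,2): δ = 147.99°  ·
  (1,3): δ = 113.49°  ·
  (1,4): δ = 66.00°  ·
  (1,5): δ = 8.84°  ✓
  (1,6): δ = 46.59°  ·
  (2,3): δ = 145.50°  ·
  (2,4): δ = 98.01°  ·
  (2,5): δ = 40.85°  ·
  (2,6): δ = 14.58°  ✓
  (3,4): δ = 132.51°  ·
  (3,5): δ = 75.35°  ·
  (3,6): δ = 19.92°  ·
  (4,5): δ = 122.84°  ·
  (4,6): δ = 67.41°  ·
  (5,6): δ = 124.57°  ·
antipodal pairs: 3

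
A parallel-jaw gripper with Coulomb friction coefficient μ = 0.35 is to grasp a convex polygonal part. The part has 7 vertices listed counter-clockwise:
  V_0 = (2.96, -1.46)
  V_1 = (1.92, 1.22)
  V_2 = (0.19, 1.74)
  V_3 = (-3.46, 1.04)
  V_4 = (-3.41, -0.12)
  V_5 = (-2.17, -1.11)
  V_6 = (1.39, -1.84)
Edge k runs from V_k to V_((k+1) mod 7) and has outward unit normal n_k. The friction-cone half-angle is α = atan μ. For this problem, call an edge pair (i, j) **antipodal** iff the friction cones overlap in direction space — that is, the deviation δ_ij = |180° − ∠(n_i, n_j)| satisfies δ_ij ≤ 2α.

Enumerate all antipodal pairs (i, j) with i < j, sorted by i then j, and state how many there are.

count = 7; pairs: (0,3), (0,4), (1,4), (1,5), (1,6), (2,5), (2,6)

α = atan 0.35 = 19.29°;  2α = 38.58°
n_0 = (+0.9323, +0.3618)
n_1 = (+0.2879, +0.9577)
n_2 = (-0.1883, +0.9821)
n_3 = (-0.9991, -0.0431)
n_4 = (-0.6239, -0.7815)
n_5 = (-0.2009, -0.9796)
n_6 = (+0.2352, -0.9719)
  (0,1): δ = 127.94°  ·
  (0,2): δ = 100.35°  ·
  (0,3): δ = 18.74°  ✓
  (0,4): δ = 30.19°  ✓
  (0,5): δ = 57.20°  ·
  (0,6): δ = 82.40°  ·
  (1,2): δ = 152.41°  ·
  (1,3): δ = 70.80°  ·
  (1,4): δ = 21.87°  ✓
  (1,5): δ = 5.14°  ✓
  (1,6): δ = 30.34°  ✓
  (2,3): δ = 98.39°  ·
  (2,4): δ = 49.46°  ·
  (2,5): δ = 22.44°  ✓
  (2,6): δ = 2.75°  ✓
  (3,4): δ = 131.07°  ·
  (3,5): δ = 104.06°  ·
  (3,6): δ = 78.86°  ·
  (4,5): δ = 152.98°  ·
  (4,6): δ = 127.79°  ·
  (5,6): δ = 154.81°  ·
antipodal pairs: 7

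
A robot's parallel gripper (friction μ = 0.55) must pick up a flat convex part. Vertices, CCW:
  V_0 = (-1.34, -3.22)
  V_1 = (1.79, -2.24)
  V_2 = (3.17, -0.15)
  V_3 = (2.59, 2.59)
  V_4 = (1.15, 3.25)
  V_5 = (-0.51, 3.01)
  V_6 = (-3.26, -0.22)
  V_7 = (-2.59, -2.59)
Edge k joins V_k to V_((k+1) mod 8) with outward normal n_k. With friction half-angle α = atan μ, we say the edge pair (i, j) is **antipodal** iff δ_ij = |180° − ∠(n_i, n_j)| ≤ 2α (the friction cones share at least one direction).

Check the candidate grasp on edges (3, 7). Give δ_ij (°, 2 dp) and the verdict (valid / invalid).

α = atan 0.55 = 28.81°;  2α = 57.62°
edge 3: e_3 = (-1.44, +0.66);  n_3 = (+0.4167, +0.9091)
edge 7: e_7 = (+1.25, -0.63);  n_7 = (-0.4501, -0.8930)
∠(n_3, n_7) = 177.88°
δ = |180° − 177.88°| = 2.12°
2.12° ≤ 2α = 57.62°  →  valid

δ = 2.12°, valid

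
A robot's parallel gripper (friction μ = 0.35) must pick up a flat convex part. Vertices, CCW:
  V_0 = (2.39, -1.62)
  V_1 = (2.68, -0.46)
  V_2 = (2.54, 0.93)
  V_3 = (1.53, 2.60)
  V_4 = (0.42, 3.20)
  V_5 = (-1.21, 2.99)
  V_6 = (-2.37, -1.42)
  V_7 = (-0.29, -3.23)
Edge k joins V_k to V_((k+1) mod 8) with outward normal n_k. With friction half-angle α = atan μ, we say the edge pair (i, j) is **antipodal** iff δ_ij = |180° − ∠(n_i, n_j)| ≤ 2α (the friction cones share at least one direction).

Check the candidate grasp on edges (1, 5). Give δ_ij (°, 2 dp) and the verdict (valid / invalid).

α = atan 0.35 = 19.29°;  2α = 38.58°
edge 1: e_1 = (-0.14, +1.39);  n_1 = (+0.9950, +0.1002)
edge 5: e_5 = (-1.16, -4.41);  n_5 = (-0.9671, +0.2544)
∠(n_1, n_5) = 159.51°
δ = |180° − 159.51°| = 20.49°
20.49° ≤ 2α = 38.58°  →  valid

δ = 20.49°, valid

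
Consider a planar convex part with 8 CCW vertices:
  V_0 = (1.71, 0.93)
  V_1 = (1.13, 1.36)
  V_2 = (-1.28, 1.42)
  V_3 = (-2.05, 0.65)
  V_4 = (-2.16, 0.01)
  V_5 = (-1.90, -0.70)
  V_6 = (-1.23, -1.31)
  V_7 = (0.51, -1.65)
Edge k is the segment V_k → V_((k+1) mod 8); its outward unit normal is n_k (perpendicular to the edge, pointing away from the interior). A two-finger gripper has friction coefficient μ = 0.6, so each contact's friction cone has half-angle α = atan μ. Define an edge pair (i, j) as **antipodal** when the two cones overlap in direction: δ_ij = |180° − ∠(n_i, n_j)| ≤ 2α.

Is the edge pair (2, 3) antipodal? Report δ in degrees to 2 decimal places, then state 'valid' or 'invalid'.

α = atan 0.6 = 30.96°;  2α = 61.93°
edge 2: e_2 = (-0.77, -0.77);  n_2 = (-0.7071, +0.7071)
edge 3: e_3 = (-0.11, -0.64);  n_3 = (-0.9855, +0.1694)
∠(n_2, n_3) = 35.25°
δ = |180° − 35.25°| = 144.75°
144.75° > 2α = 61.93°  →  invalid

δ = 144.75°, invalid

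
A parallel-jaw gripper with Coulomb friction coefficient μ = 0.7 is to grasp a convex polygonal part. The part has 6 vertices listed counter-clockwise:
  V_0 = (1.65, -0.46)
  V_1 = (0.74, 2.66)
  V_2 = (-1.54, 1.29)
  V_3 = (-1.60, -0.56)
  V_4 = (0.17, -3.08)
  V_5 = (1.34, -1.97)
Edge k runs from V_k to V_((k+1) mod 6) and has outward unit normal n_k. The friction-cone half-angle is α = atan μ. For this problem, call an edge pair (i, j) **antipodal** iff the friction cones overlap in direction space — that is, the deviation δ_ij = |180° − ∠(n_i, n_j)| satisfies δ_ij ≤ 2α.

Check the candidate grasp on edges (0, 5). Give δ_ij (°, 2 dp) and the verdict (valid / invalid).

α = atan 0.7 = 34.99°;  2α = 69.98°
edge 0: e_0 = (-0.91, +3.12);  n_0 = (+0.9600, +0.2800)
edge 5: e_5 = (+0.31, +1.51);  n_5 = (+0.9796, -0.2011)
∠(n_0, n_5) = 27.86°
δ = |180° − 27.86°| = 152.14°
152.14° > 2α = 69.98°  →  invalid

δ = 152.14°, invalid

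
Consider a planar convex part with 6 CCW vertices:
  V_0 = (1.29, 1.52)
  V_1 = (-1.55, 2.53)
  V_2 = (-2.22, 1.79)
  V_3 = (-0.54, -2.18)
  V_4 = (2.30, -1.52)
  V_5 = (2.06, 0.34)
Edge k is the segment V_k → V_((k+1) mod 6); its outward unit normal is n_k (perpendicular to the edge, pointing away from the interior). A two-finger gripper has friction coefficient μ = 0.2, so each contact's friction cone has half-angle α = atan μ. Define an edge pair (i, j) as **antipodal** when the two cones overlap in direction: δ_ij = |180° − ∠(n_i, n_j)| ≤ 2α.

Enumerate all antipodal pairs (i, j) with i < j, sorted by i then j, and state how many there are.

count = 2; pairs: (2,4), (2,5)

α = atan 0.2 = 11.31°;  2α = 22.62°
n_0 = (+0.3351, +0.9422)
n_1 = (-0.7413, +0.6712)
n_2 = (-0.9209, -0.3897)
n_3 = (+0.2264, -0.9740)
n_4 = (+0.9918, +0.1280)
n_5 = (+0.8375, +0.5465)
  (0,1): δ = 112.58°  ·
  (0,2): δ = 47.49°  ·
  (0,3): δ = 32.66°  ·
  (0,4): δ = 116.93°  ·
  (0,5): δ = 142.70°  ·
  (1,2): δ = 114.91°  ·
  (1,3): δ = 34.76°  ·
  (1,4): δ = 49.51°  ·
  (1,5): δ = 75.28°  ·
  (2,3): δ = 99.85°  ·
  (2,4): δ = 15.58°  ✓
  (2,5): δ = 10.19°  ✓
  (3,4): δ = 95.73°  ·
  (3,5): δ = 69.96°  ·
  (4,5): δ = 154.23°  ·
antipodal pairs: 2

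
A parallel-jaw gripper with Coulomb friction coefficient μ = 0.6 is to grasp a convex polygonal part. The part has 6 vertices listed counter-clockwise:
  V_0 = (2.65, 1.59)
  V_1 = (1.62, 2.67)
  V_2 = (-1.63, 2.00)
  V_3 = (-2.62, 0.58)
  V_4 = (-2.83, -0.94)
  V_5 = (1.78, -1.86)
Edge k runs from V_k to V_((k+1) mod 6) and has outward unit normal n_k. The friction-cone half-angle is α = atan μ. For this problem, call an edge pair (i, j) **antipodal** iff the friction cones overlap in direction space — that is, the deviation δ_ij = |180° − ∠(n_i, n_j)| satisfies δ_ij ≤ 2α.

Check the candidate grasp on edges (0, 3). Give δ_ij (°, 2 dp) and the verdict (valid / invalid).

δ = 51.51°, valid

α = atan 0.6 = 30.96°;  2α = 61.93°
edge 0: e_0 = (-1.03, +1.08);  n_0 = (+0.7237, +0.6902)
edge 3: e_3 = (-0.21, -1.52);  n_3 = (-0.9906, +0.1369)
∠(n_0, n_3) = 128.49°
δ = |180° − 128.49°| = 51.51°
51.51° ≤ 2α = 61.93°  →  valid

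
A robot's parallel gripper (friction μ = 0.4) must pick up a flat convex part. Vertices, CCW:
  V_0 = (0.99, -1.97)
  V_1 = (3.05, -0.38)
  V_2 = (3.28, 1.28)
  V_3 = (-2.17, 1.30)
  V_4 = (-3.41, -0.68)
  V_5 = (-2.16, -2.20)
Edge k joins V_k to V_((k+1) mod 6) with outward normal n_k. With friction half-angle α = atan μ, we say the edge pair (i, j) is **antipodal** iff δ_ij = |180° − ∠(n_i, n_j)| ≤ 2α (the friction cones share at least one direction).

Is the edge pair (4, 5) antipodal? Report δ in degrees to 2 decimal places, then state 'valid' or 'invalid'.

α = atan 0.4 = 21.80°;  2α = 43.60°
edge 4: e_4 = (+1.25, -1.52);  n_4 = (-0.7724, -0.6352)
edge 5: e_5 = (+3.15, +0.23);  n_5 = (+0.0728, -0.9973)
∠(n_4, n_5) = 54.74°
δ = |180° − 54.74°| = 125.26°
125.26° > 2α = 43.60°  →  invalid

δ = 125.26°, invalid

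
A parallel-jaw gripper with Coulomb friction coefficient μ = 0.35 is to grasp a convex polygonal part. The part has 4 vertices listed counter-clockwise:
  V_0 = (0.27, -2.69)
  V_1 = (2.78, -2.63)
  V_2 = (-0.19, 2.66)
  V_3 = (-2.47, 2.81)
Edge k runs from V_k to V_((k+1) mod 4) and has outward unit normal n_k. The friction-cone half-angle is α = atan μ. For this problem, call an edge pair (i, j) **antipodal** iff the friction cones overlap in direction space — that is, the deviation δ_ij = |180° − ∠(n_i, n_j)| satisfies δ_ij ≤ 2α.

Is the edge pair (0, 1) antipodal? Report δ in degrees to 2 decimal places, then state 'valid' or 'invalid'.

α = atan 0.35 = 19.29°;  2α = 38.58°
edge 0: e_0 = (+2.51, +0.06);  n_0 = (+0.0239, -0.9997)
edge 1: e_1 = (-2.97, +5.29);  n_1 = (+0.8720, +0.4896)
∠(n_0, n_1) = 117.94°
δ = |180° − 117.94°| = 62.06°
62.06° > 2α = 38.58°  →  invalid

δ = 62.06°, invalid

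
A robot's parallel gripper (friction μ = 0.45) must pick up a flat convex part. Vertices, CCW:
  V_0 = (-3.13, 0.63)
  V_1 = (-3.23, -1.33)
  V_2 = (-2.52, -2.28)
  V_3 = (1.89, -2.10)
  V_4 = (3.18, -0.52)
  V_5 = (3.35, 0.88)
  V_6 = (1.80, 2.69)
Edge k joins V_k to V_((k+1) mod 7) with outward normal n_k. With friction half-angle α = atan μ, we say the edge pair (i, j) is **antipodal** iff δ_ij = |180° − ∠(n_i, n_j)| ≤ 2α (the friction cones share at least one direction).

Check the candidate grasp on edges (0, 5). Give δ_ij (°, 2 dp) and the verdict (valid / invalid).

α = atan 0.45 = 24.23°;  2α = 48.46°
edge 0: e_0 = (-0.10, -1.96);  n_0 = (-0.9987, +0.0510)
edge 5: e_5 = (-1.55, +1.81);  n_5 = (+0.7596, +0.6504)
∠(n_0, n_5) = 136.50°
δ = |180° − 136.50°| = 43.50°
43.50° ≤ 2α = 48.46°  →  valid

δ = 43.50°, valid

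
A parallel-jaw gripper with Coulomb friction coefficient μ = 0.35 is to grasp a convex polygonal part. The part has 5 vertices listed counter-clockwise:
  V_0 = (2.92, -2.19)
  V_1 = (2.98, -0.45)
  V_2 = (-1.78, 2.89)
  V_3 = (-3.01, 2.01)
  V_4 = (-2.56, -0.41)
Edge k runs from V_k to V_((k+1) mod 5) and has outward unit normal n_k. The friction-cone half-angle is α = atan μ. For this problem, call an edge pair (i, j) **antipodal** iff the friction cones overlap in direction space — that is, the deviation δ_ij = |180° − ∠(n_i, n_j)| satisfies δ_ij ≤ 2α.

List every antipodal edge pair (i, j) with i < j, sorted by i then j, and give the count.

α = atan 0.35 = 19.29°;  2α = 38.58°
n_0 = (+0.9994, -0.0345)
n_1 = (+0.5744, +0.8186)
n_2 = (-0.5819, +0.8133)
n_3 = (-0.9831, -0.1828)
n_4 = (-0.3089, -0.9511)
  (0,1): δ = 123.08°  ·
  (0,2): δ = 52.44°  ·
  (0,3): δ = 12.51°  ✓
  (0,4): δ = 73.98°  ·
  (1,2): δ = 109.36°  ·
  (1,3): δ = 44.41°  ·
  (1,4): δ = 17.06°  ✓
  (2,3): δ = 115.05°  ·
  (2,4): δ = 53.58°  ·
  (3,4): δ = 118.53°  ·
antipodal pairs: 2

count = 2; pairs: (0,3), (1,4)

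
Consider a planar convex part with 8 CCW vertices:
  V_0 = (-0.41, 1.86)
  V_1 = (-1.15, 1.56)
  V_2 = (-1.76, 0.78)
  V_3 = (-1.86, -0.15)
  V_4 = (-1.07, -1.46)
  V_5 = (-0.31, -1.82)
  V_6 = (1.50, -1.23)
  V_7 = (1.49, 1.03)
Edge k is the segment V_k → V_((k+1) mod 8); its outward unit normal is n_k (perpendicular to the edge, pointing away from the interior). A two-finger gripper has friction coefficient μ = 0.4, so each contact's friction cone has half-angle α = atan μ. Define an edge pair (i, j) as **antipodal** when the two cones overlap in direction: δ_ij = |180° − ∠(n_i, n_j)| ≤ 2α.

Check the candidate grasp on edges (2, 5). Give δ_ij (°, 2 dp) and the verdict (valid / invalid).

δ = 65.81°, invalid

α = atan 0.4 = 21.80°;  2α = 43.60°
edge 2: e_2 = (-0.10, -0.93);  n_2 = (-0.9943, +0.1069)
edge 5: e_5 = (+1.81, +0.59);  n_5 = (+0.3099, -0.9508)
∠(n_2, n_5) = 114.19°
δ = |180° − 114.19°| = 65.81°
65.81° > 2α = 43.60°  →  invalid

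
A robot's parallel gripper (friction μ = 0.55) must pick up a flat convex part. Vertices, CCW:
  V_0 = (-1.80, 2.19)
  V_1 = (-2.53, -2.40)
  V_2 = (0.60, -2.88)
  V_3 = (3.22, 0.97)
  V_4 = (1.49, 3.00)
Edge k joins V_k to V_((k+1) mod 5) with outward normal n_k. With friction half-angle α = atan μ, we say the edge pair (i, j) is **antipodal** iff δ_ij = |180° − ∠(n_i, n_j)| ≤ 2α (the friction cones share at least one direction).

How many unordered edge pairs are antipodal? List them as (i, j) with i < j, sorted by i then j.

count = 5; pairs: (0,2), (0,3), (1,3), (1,4), (2,4)

α = atan 0.55 = 28.81°;  2α = 57.62°
n_0 = (-0.9876, +0.1571)
n_1 = (-0.1516, -0.9884)
n_2 = (+0.8267, -0.5626)
n_3 = (+0.7611, +0.6486)
n_4 = (-0.2391, +0.9710)
  (0,1): δ = 89.68°  ·
  (0,2): δ = 25.20°  ✓
  (0,3): δ = 49.47°  ✓
  (0,4): δ = 112.87°  ·
  (1,2): δ = 115.52°  ·
  (1,3): δ = 40.84°  ✓
  (1,4): δ = 22.55°  ✓
  (2,3): δ = 105.33°  ·
  (2,4): δ = 41.93°  ✓
  (3,4): δ = 116.61°  ·
antipodal pairs: 5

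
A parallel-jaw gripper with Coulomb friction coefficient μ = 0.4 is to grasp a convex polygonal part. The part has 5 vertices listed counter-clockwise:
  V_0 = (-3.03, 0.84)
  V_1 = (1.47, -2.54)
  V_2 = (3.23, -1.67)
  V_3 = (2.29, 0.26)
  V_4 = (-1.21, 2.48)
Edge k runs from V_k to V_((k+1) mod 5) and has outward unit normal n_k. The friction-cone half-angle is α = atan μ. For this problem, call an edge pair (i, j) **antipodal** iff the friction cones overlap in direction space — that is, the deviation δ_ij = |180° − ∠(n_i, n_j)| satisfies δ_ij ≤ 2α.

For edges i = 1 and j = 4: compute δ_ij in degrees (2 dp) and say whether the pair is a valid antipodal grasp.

δ = 15.72°, valid

α = atan 0.4 = 21.80°;  2α = 43.60°
edge 1: e_1 = (+1.76, +0.87);  n_1 = (+0.4431, -0.8965)
edge 4: e_4 = (-1.82, -1.64);  n_4 = (-0.6694, +0.7429)
∠(n_1, n_4) = 164.28°
δ = |180° − 164.28°| = 15.72°
15.72° ≤ 2α = 43.60°  →  valid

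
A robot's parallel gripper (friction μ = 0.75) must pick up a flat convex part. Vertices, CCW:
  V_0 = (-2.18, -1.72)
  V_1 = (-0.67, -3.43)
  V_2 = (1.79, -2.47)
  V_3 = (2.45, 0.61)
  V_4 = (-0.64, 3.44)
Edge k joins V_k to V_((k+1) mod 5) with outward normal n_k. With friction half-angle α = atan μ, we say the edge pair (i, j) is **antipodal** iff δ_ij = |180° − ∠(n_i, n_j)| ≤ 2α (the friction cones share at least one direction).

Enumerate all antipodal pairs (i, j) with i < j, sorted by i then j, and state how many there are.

α = atan 0.75 = 36.87°;  2α = 73.74°
n_0 = (-0.7496, -0.6619)
n_1 = (+0.3635, -0.9316)
n_2 = (+0.9778, -0.2095)
n_3 = (+0.6754, +0.7375)
n_4 = (-0.9582, +0.2860)
  (0,1): δ = 110.13°  ·
  (0,2): δ = 53.54°  ✓
  (0,3): δ = 6.07°  ✓
  (0,4): δ = 121.94°  ·
  (1,2): δ = 123.41°  ·
  (1,3): δ = 63.80°  ✓
  (1,4): δ = 52.06°  ✓
  (2,3): δ = 120.39°  ·
  (2,4): δ = 4.52°  ✓
  (3,4): δ = 64.13°  ✓
antipodal pairs: 6

count = 6; pairs: (0,2), (0,3), (1,3), (1,4), (2,4), (3,4)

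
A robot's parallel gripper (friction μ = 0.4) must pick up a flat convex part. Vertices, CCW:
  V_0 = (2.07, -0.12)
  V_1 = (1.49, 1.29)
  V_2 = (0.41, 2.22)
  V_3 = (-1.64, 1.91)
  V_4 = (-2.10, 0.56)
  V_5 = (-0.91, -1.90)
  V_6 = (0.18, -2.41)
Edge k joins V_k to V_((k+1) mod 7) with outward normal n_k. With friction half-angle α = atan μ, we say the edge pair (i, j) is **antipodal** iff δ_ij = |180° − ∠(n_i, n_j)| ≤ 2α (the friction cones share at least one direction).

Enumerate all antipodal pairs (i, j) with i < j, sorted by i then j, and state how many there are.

α = atan 0.4 = 21.80°;  2α = 43.60°
n_0 = (+0.9248, +0.3804)
n_1 = (+0.6525, +0.7578)
n_2 = (-0.1495, +0.9888)
n_3 = (-0.9466, +0.3225)
n_4 = (-0.9002, -0.4355)
n_5 = (-0.4238, -0.9058)
n_6 = (+0.7712, -0.6365)
  (0,1): δ = 153.09°  ·
  (0,2): δ = 103.76°  ·
  (0,3): δ = 41.18°  ✓
  (0,4): δ = 3.46°  ✓
  (0,5): δ = 42.57°  ✓
  (0,6): δ = 118.11°  ·
  (1,2): δ = 130.67°  ·
  (1,3): δ = 68.08°  ·
  (1,4): δ = 23.45°  ✓
  (1,5): δ = 15.66°  ✓
  (1,6): δ = 91.20°  ·
  (2,3): δ = 117.42°  ·
  (2,4): δ = 72.78°  ·
  (2,5): δ = 33.67°  ✓
  (2,6): δ = 41.87°  ✓
  (3,4): δ = 135.37°  ·
  (3,5): δ = 96.26°  ·
  (3,6): δ = 20.72°  ✓
  (4,5): δ = 140.89°  ·
  (4,6): δ = 65.35°  ·
  (5,6): δ = 104.46°  ·
antipodal pairs: 8

count = 8; pairs: (0,3), (0,4), (0,5), (1,4), (1,5), (2,5), (2,6), (3,6)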